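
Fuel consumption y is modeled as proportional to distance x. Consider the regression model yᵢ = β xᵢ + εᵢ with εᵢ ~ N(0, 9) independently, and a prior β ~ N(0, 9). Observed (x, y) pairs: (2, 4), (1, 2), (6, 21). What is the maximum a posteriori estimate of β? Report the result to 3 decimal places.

β̂_MAP = 3.238

log p(β | y) = −Σ(yᵢ − βxᵢ)²/(2·9) − β²/(2·9) + const.
Setting the derivative to zero: Σxᵢ(yᵢ − βxᵢ)/9 − β/9 = 0, so β = Σxᵢyᵢ / (Σxᵢ² + σ²/τ²).
Σxᵢyᵢ = 2·4 + 1·2 + 6·21 = 136; Σxᵢ² = 41; σ²/τ² = 1.
β̂_MAP = 136 / (41 + 1) = 136/42 ≈ 3.238.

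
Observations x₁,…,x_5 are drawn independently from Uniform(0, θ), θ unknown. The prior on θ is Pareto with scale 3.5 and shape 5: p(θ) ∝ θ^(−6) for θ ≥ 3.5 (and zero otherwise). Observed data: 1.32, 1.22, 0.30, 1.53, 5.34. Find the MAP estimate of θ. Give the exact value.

θ̂_MAP = 5.34

The Uniform(0, θ) likelihood is θ^(−n) for θ ≥ max(xᵢ), zero otherwise. Here max(xᵢ) = 5.34.
Posterior ∝ θ^(−6) · θ^(−5) = θ^(−11) on θ ≥ max(3.5, 5.34) = 5.34.
This density is strictly decreasing in θ, so the posterior mode lies at the lower boundary of the support.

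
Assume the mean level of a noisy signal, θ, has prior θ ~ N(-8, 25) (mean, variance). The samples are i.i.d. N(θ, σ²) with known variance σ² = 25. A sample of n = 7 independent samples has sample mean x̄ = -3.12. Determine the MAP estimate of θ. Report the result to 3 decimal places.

θ̂_MAP = -3.730

n = 7, x̄ = -3.12.
For a Normal prior and Normal likelihood with known variance, the posterior is Normal; its mode equals its mean, the precision-weighted average.
Prior precision 1/σ₀² = 1/25 = 0.04; data precision n/σ² = 7/25 = 0.28.
θ̂ = (0.04·(-8) + 0.28·(-3.12)) / (0.04 + 0.28) = (-1.1936)/0.32 = -3.730.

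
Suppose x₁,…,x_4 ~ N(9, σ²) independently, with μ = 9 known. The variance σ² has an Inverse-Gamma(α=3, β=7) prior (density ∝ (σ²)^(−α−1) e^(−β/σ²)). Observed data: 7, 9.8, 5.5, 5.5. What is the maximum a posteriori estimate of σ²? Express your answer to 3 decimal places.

σ̂²_MAP = 3.595

Sum of squared deviations about the known mean: SS = (7−9)² + (9.8−9)² + (5.5−9)² + (5.5−9)² = 29.14.
The Normal likelihood contributes (σ²)^(−n/2) exp(−SS/(2σ²)), so the posterior is Inverse-Gamma(α + n/2, β + SS/2) = Inverse-Gamma(5, 21.57).
The mode of Inverse-Gamma(a, b) is b/(a+1) = 21.57/6 ≈ 3.595.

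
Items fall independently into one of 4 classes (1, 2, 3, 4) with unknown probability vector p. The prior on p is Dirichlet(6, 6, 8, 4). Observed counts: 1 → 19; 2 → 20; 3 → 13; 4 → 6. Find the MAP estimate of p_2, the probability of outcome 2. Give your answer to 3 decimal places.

The posterior is Dirichlet(αᵢ + nᵢ) = Dirichlet(25, 26, 21, 10).
For a Dirichlet(a₁,…,a_K) with all aᵢ > 1, the mode has j-th component (aⱼ − 1)/(Σaᵢ − K).
Here Σaᵢ = 82 and K = 4, so p_2 = (26 − 1)/(82 − 4) = 25/78 ≈ 0.321.

MAP estimate: 0.321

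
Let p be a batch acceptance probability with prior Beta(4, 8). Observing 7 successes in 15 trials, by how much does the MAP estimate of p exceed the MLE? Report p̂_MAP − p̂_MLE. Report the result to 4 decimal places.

MAP − MLE = -0.0667

Posterior is Beta(11, 16); MAP = (11−1)/(27−2) = 10/25 ≈ 0.40000.
MLE ignores the prior: p̂_MLE = k/n = 7/15 ≈ 0.46667.
Difference = 10/25 − 7/15 = -1/15 ≈ -0.0667.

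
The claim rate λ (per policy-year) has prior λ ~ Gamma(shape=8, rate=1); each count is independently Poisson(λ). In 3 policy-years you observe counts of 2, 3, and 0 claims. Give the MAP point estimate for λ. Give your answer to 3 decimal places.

Σxᵢ = 2+3+0 = 5, with n = 3.
Posterior ∝ λ^7e^(−1λ) · λ^5e^(−3λ) = λ^12e^(−4λ), i.e. Gamma(shape=13, rate=4).
The mode of a Gamma(a, b) with a ≥ 1 (shape–rate) is (a−1)/b = 12/4 ≈ 3.000.

λ̂_MAP = 3.000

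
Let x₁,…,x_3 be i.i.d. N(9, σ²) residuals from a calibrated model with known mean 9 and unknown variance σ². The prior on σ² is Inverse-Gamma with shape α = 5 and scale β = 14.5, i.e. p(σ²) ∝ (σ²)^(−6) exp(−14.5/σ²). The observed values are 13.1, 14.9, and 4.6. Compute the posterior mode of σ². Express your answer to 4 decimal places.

σ̂²_MAP = 6.6653

Sum of squared deviations about the known mean: SS = (13.1−9)² + (14.9−9)² + (4.6−9)² = 70.98.
The Normal likelihood contributes (σ²)^(−n/2) exp(−SS/(2σ²)), so the posterior is Inverse-Gamma(α + n/2, β + SS/2) = Inverse-Gamma(6.5, 49.99).
The mode of Inverse-Gamma(a, b) is b/(a+1) = 49.99/7.5 ≈ 6.6653.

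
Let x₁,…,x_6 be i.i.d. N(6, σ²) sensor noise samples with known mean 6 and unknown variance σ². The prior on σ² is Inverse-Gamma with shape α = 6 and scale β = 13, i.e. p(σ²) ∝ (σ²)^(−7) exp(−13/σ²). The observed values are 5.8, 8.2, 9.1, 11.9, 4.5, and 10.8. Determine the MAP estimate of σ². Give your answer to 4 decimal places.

Sum of squared deviations about the known mean: SS = (5.8−6)² + (8.2−6)² + (9.1−6)² + (11.9−6)² + (4.5−6)² + (10.8−6)² = 74.59.
The Normal likelihood contributes (σ²)^(−n/2) exp(−SS/(2σ²)), so the posterior is Inverse-Gamma(α + n/2, β + SS/2) = Inverse-Gamma(9, 50.295).
The mode of Inverse-Gamma(a, b) is b/(a+1) = 50.295/10 ≈ 5.0295.

σ̂²_MAP = 5.0295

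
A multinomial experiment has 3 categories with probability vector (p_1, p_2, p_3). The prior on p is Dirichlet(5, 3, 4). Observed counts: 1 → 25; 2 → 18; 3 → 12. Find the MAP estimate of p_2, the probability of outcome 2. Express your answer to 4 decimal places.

MAP estimate: 0.3125

The posterior is Dirichlet(αᵢ + nᵢ) = Dirichlet(30, 21, 16).
For a Dirichlet(a₁,…,a_K) with all aᵢ > 1, the mode has j-th component (aⱼ − 1)/(Σaᵢ − K).
Here Σaᵢ = 67 and K = 3, so p_2 = (21 − 1)/(67 − 3) = 20/64 ≈ 0.3125.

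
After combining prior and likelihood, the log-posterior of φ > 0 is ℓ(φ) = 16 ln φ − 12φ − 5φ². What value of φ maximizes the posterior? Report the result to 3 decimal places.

ℓ'(φ) = 16/φ − 12 − 10φ. Setting this to zero and multiplying by φ: 10φ² + 12φ − 16 = 0.
φ = (−12 + √(12² + 4·10·16)) / (2·10) = (−12 + √784) / 20 = (−12 + 28)/20 = 4/5.
ℓ''(φ) = −16/φ² − 10 < 0, confirming a maximum.

φ̂_MAP = 0.800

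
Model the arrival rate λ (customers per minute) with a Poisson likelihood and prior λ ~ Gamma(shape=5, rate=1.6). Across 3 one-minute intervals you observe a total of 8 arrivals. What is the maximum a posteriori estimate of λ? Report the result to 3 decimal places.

Σxᵢ = 8, n = 3.
Posterior ∝ λ^4e^(−1.6λ) · λ^8e^(−3λ) = λ^12e^(−4.6λ), i.e. Gamma(shape=13, rate=4.6).
The mode of a Gamma(a, b) with a ≥ 1 (shape–rate) is (a−1)/b = 12/4.6 ≈ 2.609.

λ̂_MAP = 2.609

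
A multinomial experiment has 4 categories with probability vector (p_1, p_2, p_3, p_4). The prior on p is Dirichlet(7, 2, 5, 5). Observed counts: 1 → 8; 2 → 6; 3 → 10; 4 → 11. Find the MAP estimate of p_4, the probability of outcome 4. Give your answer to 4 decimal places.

MAP estimate: 0.3000

The posterior is Dirichlet(αᵢ + nᵢ) = Dirichlet(15, 8, 15, 16).
For a Dirichlet(a₁,…,a_K) with all aᵢ > 1, the mode has j-th component (aⱼ − 1)/(Σaᵢ − K).
Here Σaᵢ = 54 and K = 4, so p_4 = (16 − 1)/(54 − 4) = 15/50 ≈ 0.3000.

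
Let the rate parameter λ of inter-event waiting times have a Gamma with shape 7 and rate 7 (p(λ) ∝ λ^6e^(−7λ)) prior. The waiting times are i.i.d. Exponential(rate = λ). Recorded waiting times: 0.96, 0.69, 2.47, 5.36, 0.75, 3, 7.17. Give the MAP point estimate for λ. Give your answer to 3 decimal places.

The Exponential(rate=λ) likelihood is ∝ λ^n e^(−λΣtᵢ). Here n = 7 and Σtᵢ = 0.96 + 0.69 + 2.47 + 5.36 + 0.75 + 3 + 7.17 = 20.40.
Posterior ∝ λ^6e^(−7λ) · λ^7e^(−20.40λ) = λ^13e^(−27.40λ), i.e. Gamma(14, 27.40).
Mode = (a−1)/b = 13/27.40 ≈ 0.474.

λ̂_MAP = 0.474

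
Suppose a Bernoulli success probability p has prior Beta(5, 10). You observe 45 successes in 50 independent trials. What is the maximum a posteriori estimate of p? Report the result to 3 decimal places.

p̂_MAP = 0.778

Prior: Beta(5, 10).
Data: 45 successes in 50 trials. The binomial likelihood contributes p^45(1−p)^5, so the posterior is Beta(5+45, 10+5) = Beta(50, 15).
For Beta(a, b) with a, b > 1 the mode is (a−1)/(a+b−2) = 49/63 ≈ 0.778.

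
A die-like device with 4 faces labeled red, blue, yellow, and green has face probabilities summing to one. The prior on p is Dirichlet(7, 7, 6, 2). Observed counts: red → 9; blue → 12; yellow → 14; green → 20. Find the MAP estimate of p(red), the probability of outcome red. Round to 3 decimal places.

The posterior is Dirichlet(αᵢ + nᵢ) = Dirichlet(16, 19, 20, 22).
For a Dirichlet(a₁,…,a_K) with all aᵢ > 1, the mode has j-th component (aⱼ − 1)/(Σaᵢ − K).
Here Σaᵢ = 77 and K = 4, so p(red) = (16 − 1)/(77 − 4) = 15/73 ≈ 0.205.

MAP estimate of p(red) = 0.205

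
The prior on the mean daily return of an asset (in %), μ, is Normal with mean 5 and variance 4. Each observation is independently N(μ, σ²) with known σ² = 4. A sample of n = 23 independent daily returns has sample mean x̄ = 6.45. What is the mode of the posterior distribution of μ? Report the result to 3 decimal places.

μ̂_MAP = 6.390

n = 23, x̄ = 6.45.
For a Normal prior and Normal likelihood with known variance, the posterior is Normal; its mode equals its mean, the precision-weighted average.
Prior precision 1/σ₀² = 1/4 = 0.25; data precision n/σ² = 23/4 = 5.75.
μ̂ = (0.25·5 + 5.75·6.45) / (0.25 + 5.75) = 38.3375/6 = 3067/480 ≈ 6.390.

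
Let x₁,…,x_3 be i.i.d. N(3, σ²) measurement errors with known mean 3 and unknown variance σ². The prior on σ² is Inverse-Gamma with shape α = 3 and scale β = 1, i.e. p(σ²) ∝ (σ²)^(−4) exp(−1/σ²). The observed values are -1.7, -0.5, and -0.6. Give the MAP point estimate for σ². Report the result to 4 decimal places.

Sum of squared deviations about the known mean: SS = (-1.7−3)² + (-0.5−3)² + (-0.6−3)² = 47.3.
The Normal likelihood contributes (σ²)^(−n/2) exp(−SS/(2σ²)), so the posterior is Inverse-Gamma(α + n/2, β + SS/2) = Inverse-Gamma(4.5, 24.65).
The mode of Inverse-Gamma(a, b) is b/(a+1) = 24.65/5.5 ≈ 4.4818.

σ̂²_MAP = 4.4818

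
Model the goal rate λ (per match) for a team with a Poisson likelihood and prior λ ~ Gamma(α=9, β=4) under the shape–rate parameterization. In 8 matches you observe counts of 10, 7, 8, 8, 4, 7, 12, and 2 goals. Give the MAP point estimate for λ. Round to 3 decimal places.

λ̂_MAP = 5.500

Σxᵢ = 10+7+8+8+4+7+12+2 = 58, with n = 8.
Posterior ∝ λ^8e^(−4λ) · λ^58e^(−8λ) = λ^66e^(−12λ), i.e. Gamma(shape=67, rate=12).
The mode of a Gamma(a, b) with a ≥ 1 (shape–rate) is (a−1)/b = 66/12 ≈ 5.500.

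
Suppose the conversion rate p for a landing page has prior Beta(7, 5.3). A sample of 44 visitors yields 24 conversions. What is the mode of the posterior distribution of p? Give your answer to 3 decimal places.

Prior: Beta(7, 5.3).
Data: 24 successes in 44 trials. The binomial likelihood contributes p^24(1−p)^20, so the posterior is Beta(7+24, 5.3+20) = Beta(31, 25.3).
For Beta(a, b) with a, b > 1 the mode is (a−1)/(a+b−2) = 30/54.3 ≈ 0.552.

p̂_MAP = 0.552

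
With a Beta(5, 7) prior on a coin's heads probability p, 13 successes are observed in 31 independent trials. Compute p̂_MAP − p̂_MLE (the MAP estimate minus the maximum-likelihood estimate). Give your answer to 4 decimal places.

Posterior is Beta(18, 25); MAP = (18−1)/(43−2) = 17/41 ≈ 0.41463.
MLE ignores the prior: p̂_MLE = k/n = 13/31 ≈ 0.41935.
Difference = 17/41 − 13/31 = -6/1271 ≈ -0.0047.

MAP − MLE = -0.0047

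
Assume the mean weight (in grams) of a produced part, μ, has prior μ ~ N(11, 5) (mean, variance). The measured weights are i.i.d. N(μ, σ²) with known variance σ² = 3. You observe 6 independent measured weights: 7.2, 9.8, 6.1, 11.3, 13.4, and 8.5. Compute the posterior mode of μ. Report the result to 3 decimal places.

μ̂_MAP = 9.530

n = 6; x̄ = (7.2 + 9.8 + 6.1 + 11.3 + 13.4 + 8.5)/6 = 56.3/6 = 563/60 ≈ 9.3833.
For a Normal prior and Normal likelihood with known variance, the posterior is Normal; its mode equals its mean, the precision-weighted average.
Prior precision 1/σ₀² = 1/5 = 0.2; data precision n/σ² = 6/3 = 2.
μ̂ = (0.2·11 + 2·(563/60)) / (0.2 + 2) = (629/30)/2.2 = 629/66 ≈ 9.530.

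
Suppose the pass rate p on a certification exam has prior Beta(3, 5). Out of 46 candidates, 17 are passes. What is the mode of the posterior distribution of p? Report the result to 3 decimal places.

Prior: Beta(3, 5).
Data: 17 successes in 46 trials. The binomial likelihood contributes p^17(1−p)^29, so the posterior is Beta(3+17, 5+29) = Beta(20, 34).
For Beta(a, b) with a, b > 1 the mode is (a−1)/(a+b−2) = 19/52 ≈ 0.365.

p̂_MAP = 0.365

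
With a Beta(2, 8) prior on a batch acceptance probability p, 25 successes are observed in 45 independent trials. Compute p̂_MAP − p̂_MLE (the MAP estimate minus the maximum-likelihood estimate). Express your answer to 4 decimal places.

Posterior is Beta(27, 28); MAP = (27−1)/(55−2) = 26/53 ≈ 0.49057.
MLE ignores the prior: p̂_MLE = k/n = 25/45 ≈ 0.55556.
Difference = 26/53 − 25/45 = -31/477 ≈ -0.0650.

MAP − MLE = -0.0650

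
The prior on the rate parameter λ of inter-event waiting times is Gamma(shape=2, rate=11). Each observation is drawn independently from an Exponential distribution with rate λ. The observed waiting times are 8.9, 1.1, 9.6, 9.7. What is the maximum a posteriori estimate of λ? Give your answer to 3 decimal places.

The Exponential(rate=λ) likelihood is ∝ λ^n e^(−λΣtᵢ). Here n = 4 and Σtᵢ = 8.9 + 1.1 + 9.6 + 9.7 = 29.3.
Posterior ∝ λe^(−11λ) · λ^4e^(−29.3λ) = λ^5e^(−40.3λ), i.e. Gamma(6, 40.3).
Mode = (a−1)/b = 5/40.3 ≈ 0.124.

λ̂_MAP = 0.124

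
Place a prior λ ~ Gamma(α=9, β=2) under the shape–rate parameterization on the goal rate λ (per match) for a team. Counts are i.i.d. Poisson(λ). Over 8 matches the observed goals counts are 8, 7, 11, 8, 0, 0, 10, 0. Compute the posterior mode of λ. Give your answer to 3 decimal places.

Σxᵢ = 8+7+11+8+0+0+10+0 = 44, with n = 8.
Posterior ∝ λ^8e^(−2λ) · λ^44e^(−8λ) = λ^52e^(−10λ), i.e. Gamma(shape=53, rate=10).
The mode of a Gamma(a, b) with a ≥ 1 (shape–rate) is (a−1)/b = 52/10 ≈ 5.200.

λ̂_MAP = 5.200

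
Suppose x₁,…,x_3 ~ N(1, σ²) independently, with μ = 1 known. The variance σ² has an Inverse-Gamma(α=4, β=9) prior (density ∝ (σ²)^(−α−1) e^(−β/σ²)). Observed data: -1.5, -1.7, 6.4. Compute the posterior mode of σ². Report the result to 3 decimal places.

σ̂²_MAP = 4.669

Sum of squared deviations about the known mean: SS = (-1.5−1)² + (-1.7−1)² + (6.4−1)² = 42.7.
The Normal likelihood contributes (σ²)^(−n/2) exp(−SS/(2σ²)), so the posterior is Inverse-Gamma(α + n/2, β + SS/2) = Inverse-Gamma(5.5, 30.35).
The mode of Inverse-Gamma(a, b) is b/(a+1) = 30.35/6.5 ≈ 4.669.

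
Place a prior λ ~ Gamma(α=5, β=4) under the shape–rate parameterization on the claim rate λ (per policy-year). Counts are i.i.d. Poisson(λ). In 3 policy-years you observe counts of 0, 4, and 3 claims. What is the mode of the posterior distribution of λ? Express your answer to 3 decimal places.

Σxᵢ = 0+4+3 = 7, with n = 3.
Posterior ∝ λ^4e^(−4λ) · λ^7e^(−3λ) = λ^11e^(−7λ), i.e. Gamma(shape=12, rate=7).
The mode of a Gamma(a, b) with a ≥ 1 (shape–rate) is (a−1)/b = 11/7 ≈ 1.571.

λ̂_MAP = 1.571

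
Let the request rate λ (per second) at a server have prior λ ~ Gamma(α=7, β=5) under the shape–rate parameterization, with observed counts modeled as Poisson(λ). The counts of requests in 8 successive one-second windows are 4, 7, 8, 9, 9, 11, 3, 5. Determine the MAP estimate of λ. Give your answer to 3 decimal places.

Σxᵢ = 4+7+8+9+9+11+3+5 = 56, with n = 8.
Posterior ∝ λ^6e^(−5λ) · λ^56e^(−8λ) = λ^62e^(−13λ), i.e. Gamma(shape=63, rate=13).
The mode of a Gamma(a, b) with a ≥ 1 (shape–rate) is (a−1)/b = 62/13 ≈ 4.769.

λ̂_MAP = 4.769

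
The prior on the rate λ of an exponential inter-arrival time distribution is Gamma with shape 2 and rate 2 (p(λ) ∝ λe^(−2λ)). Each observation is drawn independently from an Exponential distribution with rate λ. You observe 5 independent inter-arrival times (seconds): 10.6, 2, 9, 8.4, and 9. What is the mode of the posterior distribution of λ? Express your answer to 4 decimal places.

λ̂_MAP = 0.1463

The Exponential(rate=λ) likelihood is ∝ λ^n e^(−λΣtᵢ). Here n = 5 and Σtᵢ = 10.6 + 2 + 9 + 8.4 + 9 = 39.
Posterior ∝ λe^(−2λ) · λ^5e^(−39λ) = λ^6e^(−41λ), i.e. Gamma(7, 41).
Mode = (a−1)/b = 6/41 ≈ 0.1463.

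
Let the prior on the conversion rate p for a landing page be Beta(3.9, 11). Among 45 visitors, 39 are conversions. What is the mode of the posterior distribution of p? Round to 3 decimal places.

p̂_MAP = 0.724

Prior: Beta(3.9, 11).
Data: 39 successes in 45 trials. The binomial likelihood contributes p^39(1−p)^6, so the posterior is Beta(3.9+39, 11+6) = Beta(42.9, 17).
For Beta(a, b) with a, b > 1 the mode is (a−1)/(a+b−2) = 41.9/57.9 ≈ 0.724.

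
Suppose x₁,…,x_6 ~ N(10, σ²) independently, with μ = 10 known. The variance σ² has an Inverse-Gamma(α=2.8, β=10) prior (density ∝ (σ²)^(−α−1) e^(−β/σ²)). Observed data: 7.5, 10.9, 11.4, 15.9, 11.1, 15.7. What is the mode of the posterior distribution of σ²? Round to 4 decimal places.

Sum of squared deviations about the known mean: SS = (7.5−10)² + (10.9−10)² + (11.4−10)² + (15.9−10)² + (11.1−10)² + (15.7−10)² = 77.53.
The Normal likelihood contributes (σ²)^(−n/2) exp(−SS/(2σ²)), so the posterior is Inverse-Gamma(α + n/2, β + SS/2) = Inverse-Gamma(5.8, 48.765).
The mode of Inverse-Gamma(a, b) is b/(a+1) = 48.765/6.8 ≈ 7.1713.

σ̂²_MAP = 7.1713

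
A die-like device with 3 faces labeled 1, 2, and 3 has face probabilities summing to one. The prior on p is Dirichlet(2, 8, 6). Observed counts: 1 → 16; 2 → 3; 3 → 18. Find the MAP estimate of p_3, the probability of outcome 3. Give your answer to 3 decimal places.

The posterior is Dirichlet(αᵢ + nᵢ) = Dirichlet(18, 11, 24).
For a Dirichlet(a₁,…,a_K) with all aᵢ > 1, the mode has j-th component (aⱼ − 1)/(Σaᵢ − K).
Here Σaᵢ = 53 and K = 3, so p_3 = (24 − 1)/(53 − 3) = 23/50 ≈ 0.460.

MAP estimate: 0.460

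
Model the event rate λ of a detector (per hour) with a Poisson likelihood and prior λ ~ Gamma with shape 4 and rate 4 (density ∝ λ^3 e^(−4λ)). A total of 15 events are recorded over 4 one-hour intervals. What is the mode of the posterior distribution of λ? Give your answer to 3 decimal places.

λ̂_MAP = 2.250

Σxᵢ = 15, n = 4.
Posterior ∝ λ^3e^(−4λ) · λ^15e^(−4λ) = λ^18e^(−8λ), i.e. Gamma(shape=19, rate=8).
The mode of a Gamma(a, b) with a ≥ 1 (shape–rate) is (a−1)/b = 18/8 ≈ 2.250.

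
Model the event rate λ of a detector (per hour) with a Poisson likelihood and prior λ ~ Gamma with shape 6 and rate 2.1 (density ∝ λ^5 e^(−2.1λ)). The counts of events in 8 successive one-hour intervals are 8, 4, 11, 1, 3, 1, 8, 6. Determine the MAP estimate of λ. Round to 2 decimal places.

Σxᵢ = 8+4+11+1+3+1+8+6 = 42, with n = 8.
Posterior ∝ λ^5e^(−2.1λ) · λ^42e^(−8λ) = λ^47e^(−10.1λ), i.e. Gamma(shape=48, rate=10.1).
The mode of a Gamma(a, b) with a ≥ 1 (shape–rate) is (a−1)/b = 47/10.1 ≈ 4.65.

λ̂_MAP = 4.65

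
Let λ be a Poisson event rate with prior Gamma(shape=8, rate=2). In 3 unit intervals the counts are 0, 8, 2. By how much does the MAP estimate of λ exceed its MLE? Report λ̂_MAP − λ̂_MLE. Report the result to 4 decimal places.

MAP − MLE = 0.0667

Σxᵢ = 10. Posterior is Gamma(18, 5); MAP = (18−1)/5 = 17/5 ≈ 3.40000.
MLE = x̄ = 10/3 ≈ 3.33333.
Difference = 17/5 − 10/3 = 1/15 ≈ 0.0667.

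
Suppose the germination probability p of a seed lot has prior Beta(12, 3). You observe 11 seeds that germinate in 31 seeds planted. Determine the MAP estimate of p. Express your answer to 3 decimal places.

p̂_MAP = 0.500

Prior: Beta(12, 3).
Data: 11 successes in 31 trials. The binomial likelihood contributes p^11(1−p)^20, so the posterior is Beta(12+11, 3+20) = Beta(23, 23).
For Beta(a, b) with a, b > 1 the mode is (a−1)/(a+b−2) = 22/44 ≈ 0.500.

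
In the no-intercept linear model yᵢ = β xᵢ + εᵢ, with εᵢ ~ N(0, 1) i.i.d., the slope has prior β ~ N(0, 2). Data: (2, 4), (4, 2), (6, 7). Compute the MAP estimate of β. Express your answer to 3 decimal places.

β̂_MAP = 1.027

log p(β | y) = −Σ(yᵢ − βxᵢ)²/(2·1) − β²/(2·2) + const.
Setting the derivative to zero: Σxᵢ(yᵢ − βxᵢ)/1 − β/2 = 0, so β = Σxᵢyᵢ / (Σxᵢ² + σ²/τ²).
Σxᵢyᵢ = 2·4 + 4·2 + 6·7 = 58; Σxᵢ² = 56; σ²/τ² = 0.5.
β̂_MAP = 58 / (56 + 0.5) = 58/56.5 ≈ 1.027.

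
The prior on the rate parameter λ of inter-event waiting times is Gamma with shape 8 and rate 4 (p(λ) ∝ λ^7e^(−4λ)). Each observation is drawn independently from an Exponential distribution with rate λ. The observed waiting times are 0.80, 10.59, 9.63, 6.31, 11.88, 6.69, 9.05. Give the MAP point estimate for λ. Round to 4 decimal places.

λ̂_MAP = 0.2375

The Exponential(rate=λ) likelihood is ∝ λ^n e^(−λΣtᵢ). Here n = 7 and Σtᵢ = 0.80 + 10.59 + 9.63 + 6.31 + 11.88 + 6.69 + 9.05 = 54.95.
Posterior ∝ λ^7e^(−4λ) · λ^7e^(−54.95λ) = λ^14e^(−58.95λ), i.e. Gamma(15, 58.95).
Mode = (a−1)/b = 14/58.95 ≈ 0.2375.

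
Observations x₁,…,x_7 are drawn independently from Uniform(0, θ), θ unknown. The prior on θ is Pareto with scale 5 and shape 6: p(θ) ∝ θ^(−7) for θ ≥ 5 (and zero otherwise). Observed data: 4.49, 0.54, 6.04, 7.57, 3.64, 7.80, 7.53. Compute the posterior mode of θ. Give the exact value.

The Uniform(0, θ) likelihood is θ^(−n) for θ ≥ max(xᵢ), zero otherwise. Here max(xᵢ) = 7.80.
Posterior ∝ θ^(−7) · θ^(−7) = θ^(−14) on θ ≥ max(5, 7.80) = 7.80.
This density is strictly decreasing in θ, so the posterior mode lies at the lower boundary of the support.

θ̂_MAP = 7.80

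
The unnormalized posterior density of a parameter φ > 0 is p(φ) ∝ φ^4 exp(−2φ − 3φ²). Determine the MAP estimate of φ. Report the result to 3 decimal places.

φ̂_MAP = 0.667

ℓ'(φ) = 4/φ − 2 − 6φ. Setting this to zero and multiplying by φ: 6φ² + 2φ − 4 = 0.
φ = (−2 + √(2² + 4·6·4)) / (2·6) = (−2 + √100) / 12 = (−2 + 10)/12 = 2/3.
ℓ''(φ) = −4/φ² − 6 < 0, confirming a maximum.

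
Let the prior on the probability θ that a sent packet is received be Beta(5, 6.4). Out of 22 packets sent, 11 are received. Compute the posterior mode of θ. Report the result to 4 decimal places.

θ̂_MAP = 0.4777

Prior: Beta(5, 6.4).
Data: 11 successes in 22 trials. The binomial likelihood contributes θ^11(1−θ)^11, so the posterior is Beta(5+11, 6.4+11) = Beta(16, 17.4).
For Beta(a, b) with a, b > 1 the mode is (a−1)/(a+b−2) = 15/31.4 ≈ 0.4777.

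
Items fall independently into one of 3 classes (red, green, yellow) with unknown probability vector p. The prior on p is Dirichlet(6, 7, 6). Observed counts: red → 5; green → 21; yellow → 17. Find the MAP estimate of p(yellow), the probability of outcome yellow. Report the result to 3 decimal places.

The posterior is Dirichlet(αᵢ + nᵢ) = Dirichlet(11, 28, 23).
For a Dirichlet(a₁,…,a_K) with all aᵢ > 1, the mode has j-th component (aⱼ − 1)/(Σaᵢ − K).
Here Σaᵢ = 62 and K = 3, so p(yellow) = (23 − 1)/(62 − 3) = 22/59 ≈ 0.373.

MAP estimate of p(yellow) = 0.373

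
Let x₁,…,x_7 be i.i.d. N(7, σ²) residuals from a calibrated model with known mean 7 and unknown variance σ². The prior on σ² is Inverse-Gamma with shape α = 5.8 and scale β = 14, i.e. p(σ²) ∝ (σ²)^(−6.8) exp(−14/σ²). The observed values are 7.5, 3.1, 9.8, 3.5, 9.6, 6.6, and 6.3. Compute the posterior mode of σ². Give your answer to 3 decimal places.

σ̂²_MAP = 3.445

Sum of squared deviations about the known mean: SS = (7.5−7)² + (3.1−7)² + (9.8−7)² + (3.5−7)² + (9.6−7)² + (6.6−7)² + (6.3−7)² = 42.96.
The Normal likelihood contributes (σ²)^(−n/2) exp(−SS/(2σ²)), so the posterior is Inverse-Gamma(α + n/2, β + SS/2) = Inverse-Gamma(9.3, 35.48).
The mode of Inverse-Gamma(a, b) is b/(a+1) = 35.48/10.3 ≈ 3.445.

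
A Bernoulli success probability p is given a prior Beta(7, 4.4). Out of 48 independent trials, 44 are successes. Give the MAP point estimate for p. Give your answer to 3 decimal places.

Prior: Beta(7, 4.4).
Data: 44 successes in 48 trials. The binomial likelihood contributes p^44(1−p)^4, so the posterior is Beta(7+44, 4.4+4) = Beta(51, 8.4).
For Beta(a, b) with a, b > 1 the mode is (a−1)/(a+b−2) = 50/57.4 ≈ 0.871.

p̂_MAP = 0.871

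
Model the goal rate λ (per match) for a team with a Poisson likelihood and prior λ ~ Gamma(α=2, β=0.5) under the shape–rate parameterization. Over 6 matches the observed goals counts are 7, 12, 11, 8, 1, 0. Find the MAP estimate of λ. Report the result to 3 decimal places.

Σxᵢ = 7+12+11+8+1+0 = 39, with n = 6.
Posterior ∝ λe^(−0.5λ) · λ^39e^(−6λ) = λ^40e^(−6.5λ), i.e. Gamma(shape=41, rate=6.5).
The mode of a Gamma(a, b) with a ≥ 1 (shape–rate) is (a−1)/b = 40/6.5 ≈ 6.154.

λ̂_MAP = 6.154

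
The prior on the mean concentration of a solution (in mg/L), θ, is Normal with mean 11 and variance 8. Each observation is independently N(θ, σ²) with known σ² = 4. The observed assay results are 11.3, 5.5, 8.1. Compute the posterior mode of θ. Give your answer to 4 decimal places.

n = 3; x̄ = (11.3 + 5.5 + 8.1)/3 = 24.9/3 = 8.3.
For a Normal prior and Normal likelihood with known variance, the posterior is Normal; its mode equals its mean, the precision-weighted average.
Prior precision 1/σ₀² = 1/8 = 0.125; data precision n/σ² = 3/4 = 0.75.
θ̂ = (0.125·11 + 0.75·8.3) / (0.125 + 0.75) = 7.6/0.875 = 304/35 ≈ 8.6857.

θ̂_MAP = 8.6857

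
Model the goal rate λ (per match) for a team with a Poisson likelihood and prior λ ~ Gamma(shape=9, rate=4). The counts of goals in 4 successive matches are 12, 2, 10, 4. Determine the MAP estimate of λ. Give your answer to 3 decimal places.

λ̂_MAP = 4.500

Σxᵢ = 12+2+10+4 = 28, with n = 4.
Posterior ∝ λ^8e^(−4λ) · λ^28e^(−4λ) = λ^36e^(−8λ), i.e. Gamma(shape=37, rate=8).
The mode of a Gamma(a, b) with a ≥ 1 (shape–rate) is (a−1)/b = 36/8 ≈ 4.500.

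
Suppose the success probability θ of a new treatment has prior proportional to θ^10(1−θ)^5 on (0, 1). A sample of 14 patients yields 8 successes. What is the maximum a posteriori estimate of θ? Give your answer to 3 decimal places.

The prior density ∝ θ^10(1−θ)^5 is the kernel of Beta(11, 6).
Data: 8 successes in 14 trials. The binomial likelihood contributes θ^8(1−θ)^6, so the posterior is Beta(11+8, 6+6) = Beta(19, 12).
For Beta(a, b) with a, b > 1 the mode is (a−1)/(a+b−2) = 18/29 ≈ 0.621.

θ̂_MAP = 0.621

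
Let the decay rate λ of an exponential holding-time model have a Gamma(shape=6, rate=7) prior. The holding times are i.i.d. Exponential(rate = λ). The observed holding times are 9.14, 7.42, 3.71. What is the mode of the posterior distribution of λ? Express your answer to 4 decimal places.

The Exponential(rate=λ) likelihood is ∝ λ^n e^(−λΣtᵢ). Here n = 3 and Σtᵢ = 9.14 + 7.42 + 3.71 = 20.27.
Posterior ∝ λ^5e^(−7λ) · λ^3e^(−20.27λ) = λ^8e^(−27.27λ), i.e. Gamma(9, 27.27).
Mode = (a−1)/b = 8/27.27 ≈ 0.2934.

λ̂_MAP = 0.2934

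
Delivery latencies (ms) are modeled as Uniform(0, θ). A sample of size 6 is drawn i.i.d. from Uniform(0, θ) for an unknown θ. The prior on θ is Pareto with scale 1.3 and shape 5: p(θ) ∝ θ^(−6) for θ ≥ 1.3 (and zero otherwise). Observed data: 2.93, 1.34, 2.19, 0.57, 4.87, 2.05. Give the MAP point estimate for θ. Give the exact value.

The Uniform(0, θ) likelihood is θ^(−n) for θ ≥ max(xᵢ), zero otherwise. Here max(xᵢ) = 4.87.
Posterior ∝ θ^(−6) · θ^(−6) = θ^(−12) on θ ≥ max(1.3, 4.87) = 4.87.
This density is strictly decreasing in θ, so the posterior mode lies at the lower boundary of the support.

θ̂_MAP = 4.87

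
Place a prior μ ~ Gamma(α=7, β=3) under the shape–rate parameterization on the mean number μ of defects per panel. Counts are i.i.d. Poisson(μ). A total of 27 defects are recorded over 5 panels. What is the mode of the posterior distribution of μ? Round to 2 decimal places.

Σxᵢ = 27, n = 5.
Posterior ∝ μ^6e^(−3μ) · μ^27e^(−5μ) = μ^33e^(−8μ), i.e. Gamma(shape=34, rate=8).
The mode of a Gamma(a, b) with a ≥ 1 (shape–rate) is (a−1)/b = 33/8 ≈ 4.13.

μ̂_MAP = 4.13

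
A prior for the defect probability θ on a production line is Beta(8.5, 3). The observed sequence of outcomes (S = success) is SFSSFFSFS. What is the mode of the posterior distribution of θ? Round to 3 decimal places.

Prior: Beta(8.5, 3).
Data: 5 successes in 9 trials (from the sequence). The binomial likelihood contributes θ^5(1−θ)^4, so the posterior is Beta(8.5+5, 3+4) = Beta(13.5, 7).
For Beta(a, b) with a, b > 1 the mode is (a−1)/(a+b−2) = 12.5/18.5 ≈ 0.676.

θ̂_MAP = 0.676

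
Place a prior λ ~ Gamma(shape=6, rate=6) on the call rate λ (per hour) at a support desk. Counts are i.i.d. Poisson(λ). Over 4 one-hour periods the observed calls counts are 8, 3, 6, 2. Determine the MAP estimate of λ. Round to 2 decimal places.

λ̂_MAP = 2.40

Σxᵢ = 8+3+6+2 = 19, with n = 4.
Posterior ∝ λ^5e^(−6λ) · λ^19e^(−4λ) = λ^24e^(−10λ), i.e. Gamma(shape=25, rate=10).
The mode of a Gamma(a, b) with a ≥ 1 (shape–rate) is (a−1)/b = 24/10 ≈ 2.40.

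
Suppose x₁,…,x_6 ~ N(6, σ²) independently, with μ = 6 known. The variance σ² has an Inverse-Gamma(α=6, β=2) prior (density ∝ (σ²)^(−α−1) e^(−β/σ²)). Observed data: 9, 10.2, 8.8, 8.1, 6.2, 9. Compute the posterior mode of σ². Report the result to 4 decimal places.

Sum of squared deviations about the known mean: SS = (9−6)² + (10.2−6)² + (8.8−6)² + (8.1−6)² + (6.2−6)² + (9−6)² = 47.93.
The Normal likelihood contributes (σ²)^(−n/2) exp(−SS/(2σ²)), so the posterior is Inverse-Gamma(α + n/2, β + SS/2) = Inverse-Gamma(9, 25.965).
The mode of Inverse-Gamma(a, b) is b/(a+1) = 25.965/10 ≈ 2.5965.

σ̂²_MAP = 2.5965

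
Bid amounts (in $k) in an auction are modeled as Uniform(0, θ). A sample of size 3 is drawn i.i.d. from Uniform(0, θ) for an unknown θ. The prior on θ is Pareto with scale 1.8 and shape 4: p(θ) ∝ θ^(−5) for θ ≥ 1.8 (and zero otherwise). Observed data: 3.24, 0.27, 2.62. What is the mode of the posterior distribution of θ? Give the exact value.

The Uniform(0, θ) likelihood is θ^(−n) for θ ≥ max(xᵢ), zero otherwise. Here max(xᵢ) = 3.24.
Posterior ∝ θ^(−5) · θ^(−3) = θ^(−8) on θ ≥ max(1.8, 3.24) = 3.24.
This density is strictly decreasing in θ, so the posterior mode lies at the lower boundary of the support.

θ̂_MAP = 3.24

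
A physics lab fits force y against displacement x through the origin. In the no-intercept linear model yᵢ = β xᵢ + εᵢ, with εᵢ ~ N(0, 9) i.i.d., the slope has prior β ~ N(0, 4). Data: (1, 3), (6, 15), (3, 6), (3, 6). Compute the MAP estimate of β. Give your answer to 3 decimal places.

log p(β | y) = −Σ(yᵢ − βxᵢ)²/(2·9) − β²/(2·4) + const.
Setting the derivative to zero: Σxᵢ(yᵢ − βxᵢ)/9 − β/4 = 0, so β = Σxᵢyᵢ / (Σxᵢ² + σ²/τ²).
Σxᵢyᵢ = 1·3 + 6·15 + 3·6 + 3·6 = 129; Σxᵢ² = 55; σ²/τ² = 2.25.
β̂_MAP = 129 / (55 + 2.25) = 129/57.25 ≈ 2.253.

β̂_MAP = 2.253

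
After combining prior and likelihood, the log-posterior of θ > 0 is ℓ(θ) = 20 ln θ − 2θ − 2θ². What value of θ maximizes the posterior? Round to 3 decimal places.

θ̂_MAP = 2.000

ℓ'(θ) = 20/θ − 2 − 4θ. Setting this to zero and multiplying by θ: 4θ² + 2θ − 20 = 0.
θ = (−2 + √(2² + 4·4·20)) / (2·4) = (−2 + √324) / 8 = (−2 + 18)/8 = 2.
ℓ''(θ) = −20/θ² − 4 < 0, confirming a maximum.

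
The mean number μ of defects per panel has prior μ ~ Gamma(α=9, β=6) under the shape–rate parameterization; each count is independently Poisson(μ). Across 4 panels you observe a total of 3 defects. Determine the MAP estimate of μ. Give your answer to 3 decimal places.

μ̂_MAP = 1.100

Σxᵢ = 3, n = 4.
Posterior ∝ μ^8e^(−6μ) · μ^3e^(−4μ) = μ^11e^(−10μ), i.e. Gamma(shape=12, rate=10).
The mode of a Gamma(a, b) with a ≥ 1 (shape–rate) is (a−1)/b = 11/10 ≈ 1.100.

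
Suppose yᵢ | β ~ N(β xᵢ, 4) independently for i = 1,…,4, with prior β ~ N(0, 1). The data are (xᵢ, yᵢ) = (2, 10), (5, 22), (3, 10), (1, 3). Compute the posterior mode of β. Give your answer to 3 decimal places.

β̂_MAP = 3.791

log p(β | y) = −Σ(yᵢ − βxᵢ)²/(2·4) − β²/(2·1) + const.
Setting the derivative to zero: Σxᵢ(yᵢ − βxᵢ)/4 − β/1 = 0, so β = Σxᵢyᵢ / (Σxᵢ² + σ²/τ²).
Σxᵢyᵢ = 2·10 + 5·22 + 3·10 + 1·3 = 163; Σxᵢ² = 39; σ²/τ² = 4.
β̂_MAP = 163 / (39 + 4) = 163/43 ≈ 3.791.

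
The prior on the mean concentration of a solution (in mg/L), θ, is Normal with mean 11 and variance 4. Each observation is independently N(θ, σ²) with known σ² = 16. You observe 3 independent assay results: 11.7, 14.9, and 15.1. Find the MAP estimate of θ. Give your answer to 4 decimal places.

n = 3; x̄ = (11.7 + 14.9 + 15.1)/3 = 41.7/3 = 13.9.
For a Normal prior and Normal likelihood with known variance, the posterior is Normal; its mode equals its mean, the precision-weighted average.
Prior precision 1/σ₀² = 1/4 = 0.25; data precision n/σ² = 3/16 = 0.1875.
θ̂ = (0.25·11 + 0.1875·13.9) / (0.25 + 0.1875) = 5.35625/0.4375 = 857/70 ≈ 12.2429.

θ̂_MAP = 12.2429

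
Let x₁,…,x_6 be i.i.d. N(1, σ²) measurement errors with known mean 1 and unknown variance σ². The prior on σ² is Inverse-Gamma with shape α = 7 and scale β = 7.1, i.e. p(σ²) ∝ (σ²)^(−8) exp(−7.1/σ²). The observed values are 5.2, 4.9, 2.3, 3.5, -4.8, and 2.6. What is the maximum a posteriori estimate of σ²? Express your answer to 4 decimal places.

Sum of squared deviations about the known mean: SS = (5.2−1)² + (4.9−1)² + (2.3−1)² + (3.5−1)² + (-4.8−1)² + (2.6−1)² = 76.99.
The Normal likelihood contributes (σ²)^(−n/2) exp(−SS/(2σ²)), so the posterior is Inverse-Gamma(α + n/2, β + SS/2) = Inverse-Gamma(10, 45.595).
The mode of Inverse-Gamma(a, b) is b/(a+1) = 45.595/11 ≈ 4.1450.

σ̂²_MAP = 4.1450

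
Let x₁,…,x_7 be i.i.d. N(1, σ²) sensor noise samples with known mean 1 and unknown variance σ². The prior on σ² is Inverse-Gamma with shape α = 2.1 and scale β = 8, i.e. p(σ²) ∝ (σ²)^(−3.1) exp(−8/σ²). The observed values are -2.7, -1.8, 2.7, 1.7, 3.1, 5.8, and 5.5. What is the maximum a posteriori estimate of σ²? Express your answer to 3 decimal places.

σ̂²_MAP = 6.713

Sum of squared deviations about the known mean: SS = (-2.7−1)² + (-1.8−1)² + (2.7−1)² + (1.7−1)² + (3.1−1)² + (5.8−1)² + (5.5−1)² = 72.61.
The Normal likelihood contributes (σ²)^(−n/2) exp(−SS/(2σ²)), so the posterior is Inverse-Gamma(α + n/2, β + SS/2) = Inverse-Gamma(5.6, 44.305).
The mode of Inverse-Gamma(a, b) is b/(a+1) = 44.305/6.6 ≈ 6.713.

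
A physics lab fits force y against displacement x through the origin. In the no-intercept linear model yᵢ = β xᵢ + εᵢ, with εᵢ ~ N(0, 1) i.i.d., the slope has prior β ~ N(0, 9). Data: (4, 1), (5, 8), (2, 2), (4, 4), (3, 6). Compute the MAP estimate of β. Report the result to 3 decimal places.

β̂_MAP = 1.170

log p(β | y) = −Σ(yᵢ − βxᵢ)²/(2·1) − β²/(2·9) + const.
Setting the derivative to zero: Σxᵢ(yᵢ − βxᵢ)/1 − β/9 = 0, so β = Σxᵢyᵢ / (Σxᵢ² + σ²/τ²).
Σxᵢyᵢ = 4·1 + 5·8 + 2·2 + 4·4 + 3·6 = 82; Σxᵢ² = 70; σ²/τ² = 1/9.
β̂_MAP = 82 / (70 + 1/9) = 82/(631/9) = 738/631 ≈ 1.170.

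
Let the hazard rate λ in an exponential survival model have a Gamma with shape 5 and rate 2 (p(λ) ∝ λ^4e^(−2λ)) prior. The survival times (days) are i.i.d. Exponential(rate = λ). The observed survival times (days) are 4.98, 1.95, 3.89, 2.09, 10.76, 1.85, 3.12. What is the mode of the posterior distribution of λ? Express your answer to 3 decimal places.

The Exponential(rate=λ) likelihood is ∝ λ^n e^(−λΣtᵢ). Here n = 7 and Σtᵢ = 4.98 + 1.95 + 3.89 + 2.09 + 10.76 + 1.85 + 3.12 = 28.64.
Posterior ∝ λ^4e^(−2λ) · λ^7e^(−28.64λ) = λ^11e^(−30.64λ), i.e. Gamma(12, 30.64).
Mode = (a−1)/b = 11/30.64 ≈ 0.359.

λ̂_MAP = 0.359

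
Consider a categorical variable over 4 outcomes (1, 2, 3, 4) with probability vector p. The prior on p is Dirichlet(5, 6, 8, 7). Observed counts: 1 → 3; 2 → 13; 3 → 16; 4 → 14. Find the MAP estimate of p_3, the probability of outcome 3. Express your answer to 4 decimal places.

MAP estimate: 0.3382

The posterior is Dirichlet(αᵢ + nᵢ) = Dirichlet(8, 19, 24, 21).
For a Dirichlet(a₁,…,a_K) with all aᵢ > 1, the mode has j-th component (aⱼ − 1)/(Σaᵢ − K).
Here Σaᵢ = 72 and K = 4, so p_3 = (24 − 1)/(72 − 4) = 23/68 ≈ 0.3382.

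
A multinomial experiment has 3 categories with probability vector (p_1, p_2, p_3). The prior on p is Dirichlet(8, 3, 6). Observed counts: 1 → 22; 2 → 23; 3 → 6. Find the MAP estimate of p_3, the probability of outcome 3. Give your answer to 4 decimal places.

The posterior is Dirichlet(αᵢ + nᵢ) = Dirichlet(30, 26, 12).
For a Dirichlet(a₁,…,a_K) with all aᵢ > 1, the mode has j-th component (aⱼ − 1)/(Σaᵢ − K).
Here Σaᵢ = 68 and K = 3, so p_3 = (12 − 1)/(68 − 3) = 11/65 ≈ 0.1692.

MAP estimate: 0.1692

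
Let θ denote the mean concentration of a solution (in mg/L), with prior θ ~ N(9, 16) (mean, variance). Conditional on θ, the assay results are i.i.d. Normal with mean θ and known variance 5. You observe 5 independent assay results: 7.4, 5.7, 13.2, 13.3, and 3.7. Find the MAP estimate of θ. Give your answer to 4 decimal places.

n = 5; x̄ = (7.4 + 5.7 + 13.2 + 13.3 + 3.7)/5 = 43.3/5 = 8.66.
For a Normal prior and Normal likelihood with known variance, the posterior is Normal; its mode equals its mean, the precision-weighted average.
Prior precision 1/σ₀² = 1/16 = 0.0625; data precision n/σ² = 5/5 = 1.
θ̂ = (0.0625·9 + 1·8.66) / (0.0625 + 1) = 9.2225/1.0625 = 8.6800.

θ̂_MAP = 8.6800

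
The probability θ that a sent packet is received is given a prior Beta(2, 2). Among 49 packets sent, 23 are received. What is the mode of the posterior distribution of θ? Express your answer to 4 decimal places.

Prior: Beta(2, 2).
Data: 23 successes in 49 trials. The binomial likelihood contributes θ^23(1−θ)^26, so the posterior is Beta(2+23, 2+26) = Beta(25, 28).
For Beta(a, b) with a, b > 1 the mode is (a−1)/(a+b−2) = 24/51 ≈ 0.4706.

θ̂_MAP = 0.4706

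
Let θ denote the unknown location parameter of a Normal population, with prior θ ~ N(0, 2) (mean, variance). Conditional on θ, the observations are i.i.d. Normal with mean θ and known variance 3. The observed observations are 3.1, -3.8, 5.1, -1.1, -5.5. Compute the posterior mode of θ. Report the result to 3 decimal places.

n = 5; x̄ = (3.1 + (-3.8) + 5.1 + (-1.1) + (-5.5))/5 = -2.2/5 = -0.44.
For a Normal prior and Normal likelihood with known variance, the posterior is Normal; its mode equals its mean, the precision-weighted average.
Prior precision 1/σ₀² = 1/2 = 0.5; data precision n/σ² = 5/3.
θ̂ = (0.5·0 + (5/3)·(-0.44)) / (0.5 + 5/3) = (-11/15)/(13/6) = -22/65 ≈ -0.338.

θ̂_MAP = -0.338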